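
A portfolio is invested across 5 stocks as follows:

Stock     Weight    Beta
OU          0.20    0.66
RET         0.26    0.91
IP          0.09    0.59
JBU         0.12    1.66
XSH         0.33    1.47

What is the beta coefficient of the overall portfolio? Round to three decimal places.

β_P = Σ w_i β_i = 0.20×0.66 + 0.26×0.91 + 0.09×0.59 + 0.12×1.66 + 0.33×1.47 = 1.1060

1.106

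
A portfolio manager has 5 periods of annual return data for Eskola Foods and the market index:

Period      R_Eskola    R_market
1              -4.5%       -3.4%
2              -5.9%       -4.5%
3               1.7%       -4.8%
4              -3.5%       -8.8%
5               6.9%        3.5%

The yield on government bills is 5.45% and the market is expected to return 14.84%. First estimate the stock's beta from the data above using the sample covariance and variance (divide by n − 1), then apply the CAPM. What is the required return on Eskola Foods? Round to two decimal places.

13.64%

Mean R_i = (-4.5 − 5.9 + 1.7 − 3.5 + 6.9) / 5 = -1.0600%
Mean R_m = (-3.4 − 4.5 − 4.8 − 8.8 + 3.5) / 5 = -3.6000%
Σ(R_i − R̄_i)(R_m − R̄_m) = 69.5600  ⇒  Cov = 69.5600 / 4 = 17.3900
Σ(R_m − R̄_m)² = 79.7400  ⇒  Var(R_m) = 79.7400 / 4 = 19.9350
β = Cov / Var(R_m) = 17.3900 / 19.9350 = 0.8723
MRP = 14.84% − 5.45% = 9.39%
E(R) = R_f + β × MRP = 5.45% + 0.8723 × 9.39% = 13.64%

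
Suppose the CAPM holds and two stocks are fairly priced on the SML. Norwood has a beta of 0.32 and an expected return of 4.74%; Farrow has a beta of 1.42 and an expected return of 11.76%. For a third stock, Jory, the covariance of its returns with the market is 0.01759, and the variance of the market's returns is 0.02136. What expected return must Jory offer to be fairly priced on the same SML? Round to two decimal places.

MRP = (11.76% − 4.74%) / (1.42 − 0.32) = 6.3818%
R_f = 4.74% − 0.32 × 6.3818% = 2.6978%
β_Jory = Cov / Var(R_m) = 0.01759 / 0.02136 = 0.8235
E(R_Jory) = R_f + β × MRP = 2.6978% + 0.8235 × 6.3818% = 7.95%

7.95%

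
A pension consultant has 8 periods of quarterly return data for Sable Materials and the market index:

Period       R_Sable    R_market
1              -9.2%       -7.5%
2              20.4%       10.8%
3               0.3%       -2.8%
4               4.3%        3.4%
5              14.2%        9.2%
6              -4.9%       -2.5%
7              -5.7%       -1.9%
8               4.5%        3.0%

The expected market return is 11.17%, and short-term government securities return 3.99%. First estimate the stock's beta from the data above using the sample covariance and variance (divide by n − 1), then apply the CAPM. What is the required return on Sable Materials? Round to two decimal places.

Mean R_i = (-9.2 + 20.4 + 0.3 + 4.3 + 14.2 − 4.9 − 5.7 + 4.5) / 8 = 2.9875%
Mean R_m = (-7.5 + 10.8 − 2.8 + 3.4 + 9.2 − 2.5 − 1.9 + 3.0) / 8 = 1.4625%
Σ(R_i − R̄_i)(R_m − R̄_m) = 435.3663  ⇒  Cov = 435.3663 / 7 = 62.1952
Σ(R_m − R̄_m)² = 278.6788  ⇒  Var(R_m) = 278.6788 / 7 = 39.8113
β = Cov / Var(R_m) = 62.1952 / 39.8113 = 1.5622
MRP = 11.17% − 3.99% = 7.18%
E(R) = R_f + β × MRP = 3.99% + 1.5622 × 7.18% = 15.21%

15.21%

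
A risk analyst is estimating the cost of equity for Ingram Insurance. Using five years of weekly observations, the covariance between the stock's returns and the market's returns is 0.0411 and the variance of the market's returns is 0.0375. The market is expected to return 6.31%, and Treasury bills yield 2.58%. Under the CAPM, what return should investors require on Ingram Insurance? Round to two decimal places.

β = Cov(R_i, R_m) / Var(R_m) = 0.0411 / 0.0375 = 1.0960
MRP = 6.31% − 2.58% = 3.73%
E(R) = R_f + β × MRP = 2.58% + 1.0960 × 3.73% = 6.67%

6.67%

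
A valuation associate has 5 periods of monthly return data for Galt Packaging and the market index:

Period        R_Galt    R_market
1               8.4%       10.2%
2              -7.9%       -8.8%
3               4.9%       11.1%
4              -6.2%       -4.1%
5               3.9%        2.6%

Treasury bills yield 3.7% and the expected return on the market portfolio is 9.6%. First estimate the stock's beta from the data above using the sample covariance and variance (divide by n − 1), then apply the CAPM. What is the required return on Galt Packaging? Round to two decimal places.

8.32%

Mean R_i = (8.4 − 7.9 + 4.9 − 6.2 + 3.9) / 5 = 0.6200%
Mean R_m = (10.2 − 8.8 + 11.1 − 4.1 + 2.6) / 5 = 2.2000%
Σ(R_i − R̄_i)(R_m − R̄_m) = 238.3300  ⇒  Cov = 238.3300 / 4 = 59.5825
Σ(R_m − R̄_m)² = 304.0600  ⇒  Var(R_m) = 304.0600 / 4 = 76.0150
β = Cov / Var(R_m) = 59.5825 / 76.0150 = 0.7838
MRP = 9.6% − 3.7% = 5.90%
E(R) = R_f + β × MRP = 3.7% + 0.7838 × 5.9% = 8.32%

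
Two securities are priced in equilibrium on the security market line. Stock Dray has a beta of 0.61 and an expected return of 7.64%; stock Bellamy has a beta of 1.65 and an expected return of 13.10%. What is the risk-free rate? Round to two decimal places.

4.44%

Both satisfy E(R) = R_f + β·MRP, so the slope of the SML is
MRP = (13.10% − 7.64%) / (1.65 − 0.61) = 5.46% / 1.04 = 5.2500%
R_f = E(R_Dray) − β_Dray·MRP = 7.64% − 0.61 × 5.2500% = 4.4375%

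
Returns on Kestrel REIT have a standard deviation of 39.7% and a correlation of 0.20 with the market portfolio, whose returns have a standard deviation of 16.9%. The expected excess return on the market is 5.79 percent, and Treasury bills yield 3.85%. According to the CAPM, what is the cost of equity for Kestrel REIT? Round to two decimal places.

β = ρ × σ_i / σ_m = 0.20 × 39.7% / 16.9% = 0.4698
E(R) = 3.85% + 0.4698 × 5.79% = 6.57%

6.57%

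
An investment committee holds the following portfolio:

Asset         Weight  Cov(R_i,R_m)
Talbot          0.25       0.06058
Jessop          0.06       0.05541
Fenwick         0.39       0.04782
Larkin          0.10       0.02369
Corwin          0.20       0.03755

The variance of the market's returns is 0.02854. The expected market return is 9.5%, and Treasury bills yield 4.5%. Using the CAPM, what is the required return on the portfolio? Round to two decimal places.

β_Talbot = 0.06058 / 0.02854 = 2.1226
β_Jessop = 0.05541 / 0.02854 = 1.9415
β_Fenwick = 0.04782 / 0.02854 = 1.6755
β_Larkin = 0.02369 / 0.02854 = 0.8301
β_Corwin = 0.03755 / 0.02854 = 1.3157
β_P = Σ w_i β_i = 0.25×2.1226 + 0.06×1.9415 + 0.39×1.6755 + 0.10×0.8301 + 0.20×1.3157 = 1.6467
MRP = 9.5% − 4.5% = 5.00%
E(R_P) = R_f + β_P × MRP = 4.5% + 1.6467 × 5.0% = 12.73%

12.73%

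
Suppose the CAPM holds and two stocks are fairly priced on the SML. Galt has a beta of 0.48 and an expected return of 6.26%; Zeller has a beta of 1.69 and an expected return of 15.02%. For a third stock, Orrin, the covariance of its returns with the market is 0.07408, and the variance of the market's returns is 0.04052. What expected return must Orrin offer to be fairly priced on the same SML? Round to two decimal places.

16.02%

MRP = (15.02% − 6.26%) / (1.69 − 0.48) = 7.2397%
R_f = 6.26% − 0.48 × 7.2397% = 2.7849%
β_Orrin = Cov / Var(R_m) = 0.07408 / 0.04052 = 1.8282
E(R_Orrin) = R_f + β × MRP = 2.7849% + 1.8282 × 7.2397% = 16.02%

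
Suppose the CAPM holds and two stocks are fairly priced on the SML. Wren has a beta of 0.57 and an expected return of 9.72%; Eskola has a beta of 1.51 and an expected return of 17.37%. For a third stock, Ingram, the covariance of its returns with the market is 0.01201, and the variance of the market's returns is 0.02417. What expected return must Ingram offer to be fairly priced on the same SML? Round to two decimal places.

9.13%

MRP = (17.37% − 9.72%) / (1.51 − 0.57) = 8.1383%
R_f = 9.72% − 0.57 × 8.1383% = 5.0812%
β_Ingram = Cov / Var(R_m) = 0.01201 / 0.02417 = 0.4969
E(R_Ingram) = R_f + β × MRP = 5.0812% + 0.4969 × 8.1383% = 9.13%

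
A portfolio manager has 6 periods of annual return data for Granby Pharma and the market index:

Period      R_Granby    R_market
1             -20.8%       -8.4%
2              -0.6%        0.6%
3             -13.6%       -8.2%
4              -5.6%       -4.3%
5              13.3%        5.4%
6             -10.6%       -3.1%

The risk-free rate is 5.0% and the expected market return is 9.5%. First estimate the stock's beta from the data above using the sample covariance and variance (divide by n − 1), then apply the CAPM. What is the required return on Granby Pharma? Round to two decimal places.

Mean R_i = (-20.8 − 0.6 − 13.6 − 5.6 + 13.3 − 10.6) / 6 = -6.3167%
Mean R_m = (-8.4 + 0.6 − 8.2 − 4.3 + 5.4 − 3.1) / 6 = -3.0000%
Σ(R_i − R̄_i)(R_m − R̄_m) = 300.9400  ⇒  Cov = 300.9400 / 5 = 60.1880
Σ(R_m − R̄_m)² = 141.4200  ⇒  Var(R_m) = 141.4200 / 5 = 28.2840
β = Cov / Var(R_m) = 60.1880 / 28.2840 = 2.1280
MRP = 9.5% − 5.0% = 4.50%
E(R) = R_f + β × MRP = 5.0% + 2.1280 × 4.5% = 14.58%

14.58%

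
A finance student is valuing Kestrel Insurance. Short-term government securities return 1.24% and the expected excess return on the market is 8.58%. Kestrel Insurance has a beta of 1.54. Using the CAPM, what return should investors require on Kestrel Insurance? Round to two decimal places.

E(R) = R_f + β × MRP = 1.24% + 1.54 × 8.58% = 14.45%

14.45%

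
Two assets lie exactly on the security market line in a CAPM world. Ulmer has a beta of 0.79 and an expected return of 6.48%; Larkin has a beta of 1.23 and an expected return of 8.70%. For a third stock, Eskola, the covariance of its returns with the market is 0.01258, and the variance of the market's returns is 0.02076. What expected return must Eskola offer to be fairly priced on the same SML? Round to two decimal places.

MRP = (8.70% − 6.48%) / (1.23 − 0.79) = 5.0455%
R_f = 6.48% − 0.79 × 5.0455% = 2.4941%
β_Eskola = Cov / Var(R_m) = 0.01258 / 0.02076 = 0.6060
E(R_Eskola) = R_f + β × MRP = 2.4941% + 0.6060 × 5.0455% = 5.55%

5.55%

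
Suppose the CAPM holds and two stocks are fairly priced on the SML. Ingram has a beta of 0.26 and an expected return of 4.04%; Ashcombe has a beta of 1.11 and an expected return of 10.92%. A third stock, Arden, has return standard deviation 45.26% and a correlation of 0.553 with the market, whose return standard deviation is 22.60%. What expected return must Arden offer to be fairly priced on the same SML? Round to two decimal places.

10.90%

MRP = (10.92% − 4.04%) / (1.11 − 0.26) = 8.0941%
R_f = 4.04% − 0.26 × 8.0941% = 1.9355%
β_Arden = ρ·σ_i/σ_m = 0.553 × 45.26 / 22.60 = 1.1075
E(R_Arden) = R_f + β × MRP = 1.9355% + 1.1075 × 8.0941% = 10.90%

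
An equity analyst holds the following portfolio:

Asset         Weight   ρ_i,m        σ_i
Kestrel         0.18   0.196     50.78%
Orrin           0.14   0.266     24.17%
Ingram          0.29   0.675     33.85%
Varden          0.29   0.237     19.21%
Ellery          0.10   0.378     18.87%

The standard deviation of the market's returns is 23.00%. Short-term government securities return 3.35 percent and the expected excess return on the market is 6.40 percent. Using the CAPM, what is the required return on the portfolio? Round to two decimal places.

β_Kestrel = 0.196 × 50.78% / 23.00% = 0.4327
β_Orrin = 0.266 × 24.17% / 23.00% = 0.2795
β_Ingram = 0.675 × 33.85% / 23.00% = 0.9934
β_Varden = 0.237 × 19.21% / 23.00% = 0.1979
β_Ellery = 0.378 × 18.87% / 23.00% = 0.3101
β_P = Σ w_i β_i = 0.18×0.4327 + 0.14×0.2795 + 0.29×0.9934 + 0.29×0.1979 + 0.10×0.3101 = 0.4935
E(R_P) = R_f + β_P × MRP = 3.35% + 0.4935 × 6.40% = 6.51%

6.51%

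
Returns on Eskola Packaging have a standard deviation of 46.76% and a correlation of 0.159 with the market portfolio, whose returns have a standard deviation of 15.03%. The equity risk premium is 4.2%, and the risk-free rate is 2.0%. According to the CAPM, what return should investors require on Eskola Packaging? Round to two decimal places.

β = ρ × σ_i / σ_m = 0.159 × 46.76% / 15.03% = 0.4947
E(R) = 2.0% + 0.4947 × 4.2% = 4.08%

4.08%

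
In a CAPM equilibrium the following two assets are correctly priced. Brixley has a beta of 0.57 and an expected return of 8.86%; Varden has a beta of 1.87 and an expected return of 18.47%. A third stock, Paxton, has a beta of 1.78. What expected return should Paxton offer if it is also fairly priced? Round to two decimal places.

MRP (SML slope) = (18.47% − 8.86%) / (1.87 − 0.57) = 9.61% / 1.30 = 7.3923%
R_f (intercept) = 8.86% − 0.57 × 7.3923% = 4.6464%
E(R_Paxton) = R_f + β × MRP = 4.6464% + 1.78 × 7.3923% = 17.80%

17.80%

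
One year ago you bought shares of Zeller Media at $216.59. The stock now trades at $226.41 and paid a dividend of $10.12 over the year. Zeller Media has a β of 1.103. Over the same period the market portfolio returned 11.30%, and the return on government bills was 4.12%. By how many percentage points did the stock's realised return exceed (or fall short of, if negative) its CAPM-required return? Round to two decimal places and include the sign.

Realised HPR = (P1 + D1 − P0) / P0 = (226.41 + 10.12 − 216.59) / 216.59 = 19.94 / 216.59 = 9.2063%
MRP = 11.30% − 4.12% = 7.18%
CAPM required = R_f + β·MRP = 4.12% + 1.103 × 7.18% = 12.03954%
α = realised − required = 9.2063% − 12.03954% = -2.83%

-2.83%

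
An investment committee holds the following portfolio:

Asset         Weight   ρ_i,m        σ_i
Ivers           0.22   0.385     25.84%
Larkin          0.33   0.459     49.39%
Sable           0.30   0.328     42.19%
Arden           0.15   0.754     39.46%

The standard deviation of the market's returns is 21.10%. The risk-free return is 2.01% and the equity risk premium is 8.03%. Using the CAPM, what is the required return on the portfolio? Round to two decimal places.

β_Ivers = 0.385 × 25.84% / 21.10% = 0.4715
β_Larkin = 0.459 × 49.39% / 21.10% = 1.0744
β_Sable = 0.328 × 42.19% / 21.10% = 0.6558
β_Arden = 0.754 × 39.46% / 21.10% = 1.4101
β_P = Σ w_i β_i = 0.22×0.4715 + 0.33×1.0744 + 0.30×0.6558 + 0.15×1.4101 = 0.8665
E(R_P) = R_f + β_P × MRP = 2.01% + 0.8665 × 8.03% = 8.97%

8.97%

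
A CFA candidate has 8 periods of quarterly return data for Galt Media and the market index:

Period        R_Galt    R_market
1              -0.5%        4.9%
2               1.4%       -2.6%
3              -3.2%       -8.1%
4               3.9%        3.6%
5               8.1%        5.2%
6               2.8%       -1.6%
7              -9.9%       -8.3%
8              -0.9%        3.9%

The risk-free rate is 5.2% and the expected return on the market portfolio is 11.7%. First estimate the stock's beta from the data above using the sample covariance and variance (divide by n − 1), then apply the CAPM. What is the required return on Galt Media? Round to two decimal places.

Mean R_i = (-0.5 + 1.4 − 3.2 + 3.9 + 8.1 + 2.8 − 9.9 − 0.9) / 8 = 0.2125%
Mean R_m = (4.9 − 2.6 − 8.1 + 3.6 + 5.2 − 1.6 − 8.3 + 3.9) / 8 = -0.3750%
Σ(R_i − R̄_i)(R_m − R̄_m) = 150.8075  ⇒  Cov = 150.8075 / 7 = 21.5439
Σ(R_m − R̄_m)² = 221.9150  ⇒  Var(R_m) = 221.9150 / 7 = 31.7021
β = Cov / Var(R_m) = 21.5439 / 31.7021 = 0.6796
MRP = 11.7% − 5.2% = 6.50%
E(R) = R_f + β × MRP = 5.2% + 0.6796 × 6.5% = 9.62%

9.62%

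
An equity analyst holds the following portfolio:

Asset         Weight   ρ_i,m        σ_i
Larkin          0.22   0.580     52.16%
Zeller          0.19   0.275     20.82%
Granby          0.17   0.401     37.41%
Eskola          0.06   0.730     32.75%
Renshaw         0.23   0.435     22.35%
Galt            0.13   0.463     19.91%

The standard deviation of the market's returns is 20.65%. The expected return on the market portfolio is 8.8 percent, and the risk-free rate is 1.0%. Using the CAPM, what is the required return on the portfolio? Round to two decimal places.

β_Larkin = 0.580 × 52.16% / 20.65% = 1.4650
β_Zeller = 0.275 × 20.82% / 20.65% = 0.2773
β_Granby = 0.401 × 37.41% / 20.65% = 0.7265
β_Eskola = 0.730 × 32.75% / 20.65% = 1.1577
β_Renshaw = 0.435 × 22.35% / 20.65% = 0.4708
β_Galt = 0.463 × 19.91% / 20.65% = 0.4464
β_P = Σ w_i β_i = 0.22×1.4650 + 0.19×0.2773 + 0.17×0.7265 + 0.06×1.1577 + 0.23×0.4708 + 0.13×0.4464 = 0.7343
MRP = 8.8% − 1.0% = 7.80%
E(R_P) = R_f + β_P × MRP = 1.0% + 0.7343 × 7.8% = 6.73%

6.73%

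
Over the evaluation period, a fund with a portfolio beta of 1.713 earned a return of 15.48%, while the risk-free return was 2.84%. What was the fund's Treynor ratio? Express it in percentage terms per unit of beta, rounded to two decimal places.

Treynor = (R_P − R_f) / β_P = (15.48% − 2.84%) / 1.7130 = 12.64% / 1.7130 = 7.38%

7.38%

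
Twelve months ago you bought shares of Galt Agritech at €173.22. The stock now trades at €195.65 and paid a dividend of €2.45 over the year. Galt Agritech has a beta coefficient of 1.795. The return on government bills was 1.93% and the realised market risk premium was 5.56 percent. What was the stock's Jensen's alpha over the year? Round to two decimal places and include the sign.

+2.45%

Realised HPR = (P1 + D1 − P0) / P0 = (195.65 + 2.45 − 173.22) / 173.22 = 24.88 / 173.22 = 14.3632%
CAPM required = R_f + β·MRP = 1.93% + 1.795 × 5.56% = 11.91020%
α = realised − required = 14.3632% − 11.91020% = +2.45%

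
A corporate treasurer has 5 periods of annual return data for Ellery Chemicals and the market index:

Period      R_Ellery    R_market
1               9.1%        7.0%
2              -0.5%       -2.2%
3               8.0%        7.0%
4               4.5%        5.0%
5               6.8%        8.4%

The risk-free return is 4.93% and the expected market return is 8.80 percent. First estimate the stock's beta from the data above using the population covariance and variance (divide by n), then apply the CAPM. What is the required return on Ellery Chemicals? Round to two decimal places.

8.17%

Mean R_i = (9.1 − 0.5 + 8.0 + 4.5 + 6.8) / 5 = 5.5800%
Mean R_m = (7.0 − 2.2 + 7.0 + 5.0 + 8.4) / 5 = 5.0400%
Σ(R_i − R̄_i)(R_m − R̄_m) = 59.8040  ⇒  Cov = 59.8040 / 5 = 11.9608
Σ(R_m − R̄_m)² = 71.3920  ⇒  Var(R_m) = 71.3920 / 5 = 14.2784
β = Cov / Var(R_m) = 11.9608 / 14.2784 = 0.8377
MRP = 8.80% − 4.93% = 3.87%
E(R) = R_f + β × MRP = 4.93% + 0.8377 × 3.87% = 8.17%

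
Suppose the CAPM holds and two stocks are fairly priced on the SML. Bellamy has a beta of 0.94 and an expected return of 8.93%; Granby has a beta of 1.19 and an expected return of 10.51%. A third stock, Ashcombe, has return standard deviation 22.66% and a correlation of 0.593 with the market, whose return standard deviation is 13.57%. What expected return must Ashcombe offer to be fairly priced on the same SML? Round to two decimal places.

9.25%

MRP = (10.51% − 8.93%) / (1.19 − 0.94) = 6.3200%
R_f = 8.93% − 0.94 × 6.3200% = 2.9892%
β_Ashcombe = ρ·σ_i/σ_m = 0.593 × 22.66 / 13.57 = 0.9902
E(R_Ashcombe) = R_f + β × MRP = 2.9892% + 0.9902 × 6.3200% = 9.25%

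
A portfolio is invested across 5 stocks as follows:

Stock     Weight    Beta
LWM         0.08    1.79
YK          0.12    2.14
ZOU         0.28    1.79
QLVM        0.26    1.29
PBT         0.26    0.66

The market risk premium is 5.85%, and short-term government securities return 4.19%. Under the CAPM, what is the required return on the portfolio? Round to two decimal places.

β_P = Σ w_i β_i = 0.08×1.79 + 0.12×2.14 + 0.28×1.79 + 0.26×1.29 + 0.26×0.66 = 1.4082
E(R_P) = R_f + β_P × MRP = 4.19% + 1.4082 × 5.85% = 12.43%

12.43%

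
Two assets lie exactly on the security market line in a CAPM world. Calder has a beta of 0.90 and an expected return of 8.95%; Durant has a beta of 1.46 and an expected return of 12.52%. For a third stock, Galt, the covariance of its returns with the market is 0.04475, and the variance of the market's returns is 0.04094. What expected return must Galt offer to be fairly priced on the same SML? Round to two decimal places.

MRP = (12.52% − 8.95%) / (1.46 − 0.90) = 6.3750%
R_f = 8.95% − 0.90 × 6.3750% = 3.2125%
β_Galt = Cov / Var(R_m) = 0.04475 / 0.04094 = 1.0931
E(R_Galt) = R_f + β × MRP = 3.2125% + 1.0931 × 6.3750% = 10.18%

10.18%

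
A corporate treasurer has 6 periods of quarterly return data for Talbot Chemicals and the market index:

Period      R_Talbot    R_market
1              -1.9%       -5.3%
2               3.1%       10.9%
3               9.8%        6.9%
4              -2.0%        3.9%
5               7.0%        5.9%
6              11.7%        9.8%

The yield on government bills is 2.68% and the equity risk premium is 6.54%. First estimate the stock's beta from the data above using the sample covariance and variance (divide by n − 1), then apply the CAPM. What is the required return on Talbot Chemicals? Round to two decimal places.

7.00%

Mean R_i = (-1.9 + 3.1 + 9.8 − 2.0 + 7.0 + 11.7) / 6 = 4.6167%
Mean R_m = (-5.3 + 10.9 + 6.9 + 3.9 + 5.9 + 9.8) / 6 = 5.3500%
Σ(R_i − R̄_i)(R_m − R̄_m) = 111.4450  ⇒  Cov = 111.4450 / 5 = 22.2890
Σ(R_m − R̄_m)² = 168.8350  ⇒  Var(R_m) = 168.8350 / 5 = 33.7670
β = Cov / Var(R_m) = 22.2890 / 33.7670 = 0.6601
E(R) = R_f + β × MRP = 2.68% + 0.6601 × 6.54% = 7.00%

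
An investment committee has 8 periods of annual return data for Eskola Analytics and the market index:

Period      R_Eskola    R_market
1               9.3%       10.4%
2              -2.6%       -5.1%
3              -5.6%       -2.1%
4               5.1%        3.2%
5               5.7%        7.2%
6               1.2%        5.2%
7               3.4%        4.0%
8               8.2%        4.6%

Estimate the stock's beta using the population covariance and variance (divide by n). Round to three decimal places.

Mean R_i = (9.3 − 2.6 − 5.6 + 5.1 + 5.7 + 1.2 + 3.4 + 8.2) / 8 = 3.0875%
Mean R_m = (10.4 − 5.1 − 2.1 + 3.2 + 7.2 + 5.2 + 4.0 + 4.6) / 8 = 3.4250%
Σ(R_i − R̄_i)(R_m − R̄_m) = 152.0625  ⇒  Cov = 152.0625 / 8 = 19.0078
Σ(R_m − R̄_m)² = 171.0150  ⇒  Var(R_m) = 171.0150 / 8 = 21.3769
β = Cov / Var(R_m) = 19.0078 / 21.3769 = 0.8892

0.889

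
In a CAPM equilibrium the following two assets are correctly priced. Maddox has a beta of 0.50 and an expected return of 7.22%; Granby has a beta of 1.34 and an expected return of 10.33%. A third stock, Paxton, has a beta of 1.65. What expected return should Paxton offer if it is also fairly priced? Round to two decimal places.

11.48%

MRP (SML slope) = (10.33% − 7.22%) / (1.34 − 0.50) = 3.11% / 0.84 = 3.7024%
R_f (intercept) = 7.22% − 0.50 × 3.7024% = 5.3688%
E(R_Paxton) = R_f + β × MRP = 5.3688% + 1.65 × 3.7024% = 11.48%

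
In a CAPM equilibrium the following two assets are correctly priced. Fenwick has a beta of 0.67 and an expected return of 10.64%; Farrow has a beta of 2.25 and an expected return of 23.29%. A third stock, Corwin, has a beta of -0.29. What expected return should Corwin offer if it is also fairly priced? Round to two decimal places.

MRP (SML slope) = (23.29% − 10.64%) / (2.25 − 0.67) = 12.65% / 1.58 = 8.0063%
R_f (intercept) = 10.64% − 0.67 × 8.0063% = 5.2758%
E(R_Corwin) = R_f + β × MRP = 5.2758% + -0.29 × 8.0063% = 2.95%

2.95%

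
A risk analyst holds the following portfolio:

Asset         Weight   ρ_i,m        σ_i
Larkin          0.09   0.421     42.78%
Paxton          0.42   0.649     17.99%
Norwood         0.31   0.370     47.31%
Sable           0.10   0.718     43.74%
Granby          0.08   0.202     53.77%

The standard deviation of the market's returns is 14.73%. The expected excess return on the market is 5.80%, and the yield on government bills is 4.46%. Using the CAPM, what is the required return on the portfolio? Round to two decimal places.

10.74%

β_Larkin = 0.421 × 42.78% / 14.73% = 1.2227
β_Paxton = 0.649 × 17.99% / 14.73% = 0.7926
β_Norwood = 0.370 × 47.31% / 14.73% = 1.1884
β_Sable = 0.718 × 43.74% / 14.73% = 2.1321
β_Granby = 0.202 × 53.77% / 14.73% = 0.7374
β_P = Σ w_i β_i = 0.09×1.2227 + 0.42×0.7926 + 0.31×1.1884 + 0.10×2.1321 + 0.08×0.7374 = 1.0835
E(R_P) = R_f + β_P × MRP = 4.46% + 1.0835 × 5.80% = 10.74%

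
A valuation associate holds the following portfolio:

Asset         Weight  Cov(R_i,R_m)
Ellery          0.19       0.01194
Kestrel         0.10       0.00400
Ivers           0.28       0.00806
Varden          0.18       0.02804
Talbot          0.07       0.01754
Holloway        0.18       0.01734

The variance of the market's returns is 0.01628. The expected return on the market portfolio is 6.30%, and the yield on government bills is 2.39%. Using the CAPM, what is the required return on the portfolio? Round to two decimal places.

β_Ellery = 0.01194 / 0.01628 = 0.7334
β_Kestrel = 0.00400 / 0.01628 = 0.2457
β_Ivers = 0.00806 / 0.01628 = 0.4951
β_Varden = 0.02804 / 0.01628 = 1.7224
β_Talbot = 0.01754 / 0.01628 = 1.0774
β_Holloway = 0.01734 / 0.01628 = 1.0651
β_P = Σ w_i β_i = 0.19×0.7334 + 0.10×0.2457 + 0.28×0.4951 + 0.18×1.7224 + 0.07×1.0774 + 0.18×1.0651 = 0.8797
MRP = 6.30% − 2.39% = 3.91%
E(R_P) = R_f + β_P × MRP = 2.39% + 0.8797 × 3.91% = 5.83%

5.83%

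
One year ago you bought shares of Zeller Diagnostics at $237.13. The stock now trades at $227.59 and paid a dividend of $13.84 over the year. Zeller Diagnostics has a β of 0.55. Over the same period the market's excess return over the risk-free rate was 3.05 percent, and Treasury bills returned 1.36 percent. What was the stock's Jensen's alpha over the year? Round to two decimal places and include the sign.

-1.22%

Realised HPR = (P1 + D1 − P0) / P0 = (227.59 + 13.84 − 237.13) / 237.13 = 4.30 / 237.13 = 1.8134%
CAPM required = R_f + β·MRP = 1.36% + 0.55 × 3.05% = 3.0375%
α = realised − required = 1.8134% − 3.0375% = -1.22%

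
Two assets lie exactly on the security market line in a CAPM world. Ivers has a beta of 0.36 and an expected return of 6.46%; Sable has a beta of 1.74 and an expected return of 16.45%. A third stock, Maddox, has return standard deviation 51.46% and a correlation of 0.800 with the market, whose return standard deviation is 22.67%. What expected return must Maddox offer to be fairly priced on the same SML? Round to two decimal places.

MRP = (16.45% − 6.46%) / (1.74 − 0.36) = 7.2391%
R_f = 6.46% − 0.36 × 7.2391% = 3.8539%
β_Maddox = ρ·σ_i/σ_m = 0.800 × 51.46 / 22.67 = 1.8160
E(R_Maddox) = R_f + β × MRP = 3.8539% + 1.8160 × 7.2391% = 17.00%

17.00%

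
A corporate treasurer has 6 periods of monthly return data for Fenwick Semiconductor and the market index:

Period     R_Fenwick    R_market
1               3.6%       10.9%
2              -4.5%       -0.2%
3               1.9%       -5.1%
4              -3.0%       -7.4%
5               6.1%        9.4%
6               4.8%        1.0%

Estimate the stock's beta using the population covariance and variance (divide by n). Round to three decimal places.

0.369

Mean R_i = (3.6 − 4.5 + 1.9 − 3.0 + 6.1 + 4.8) / 6 = 1.4833%
Mean R_m = (10.9 − 0.2 − 5.1 − 7.4 + 9.4 + 1.0) / 6 = 1.4333%
Σ(R_i − R̄_i)(R_m − R̄_m) = 102.0333  ⇒  Cov = 102.0333 / 6 = 17.0056
Σ(R_m − R̄_m)² = 276.6533  ⇒  Var(R_m) = 276.6533 / 6 = 46.1089
β = Cov / Var(R_m) = 17.0056 / 46.1089 = 0.3688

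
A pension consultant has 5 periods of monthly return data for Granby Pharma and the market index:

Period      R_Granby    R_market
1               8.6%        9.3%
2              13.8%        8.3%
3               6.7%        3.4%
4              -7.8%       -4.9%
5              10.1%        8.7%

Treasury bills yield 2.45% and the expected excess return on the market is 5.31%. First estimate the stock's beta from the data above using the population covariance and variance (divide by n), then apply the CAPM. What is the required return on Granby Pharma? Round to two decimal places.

9.39%

Mean R_i = (8.6 + 13.8 + 6.7 − 7.8 + 10.1) / 5 = 6.2800%
Mean R_m = (9.3 + 8.3 + 3.4 − 4.9 + 8.7) / 5 = 4.9600%
Σ(R_i − R̄_i)(R_m − R̄_m) = 187.6460  ⇒  Cov = 187.6460 / 5 = 37.5292
Σ(R_m − R̄_m)² = 143.6320  ⇒  Var(R_m) = 143.6320 / 5 = 28.7264
β = Cov / Var(R_m) = 37.5292 / 28.7264 = 1.3064
E(R) = R_f + β × MRP = 2.45% + 1.3064 × 5.31% = 9.39%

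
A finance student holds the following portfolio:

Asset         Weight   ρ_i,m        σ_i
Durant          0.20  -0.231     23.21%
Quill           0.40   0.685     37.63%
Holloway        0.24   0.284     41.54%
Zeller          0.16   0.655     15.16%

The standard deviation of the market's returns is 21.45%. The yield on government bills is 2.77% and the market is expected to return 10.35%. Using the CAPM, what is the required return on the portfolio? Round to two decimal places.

β_Durant = -0.231 × 23.21% / 21.45% = -0.2500
β_Quill = 0.685 × 37.63% / 21.45% = 1.2017
β_Holloway = 0.284 × 41.54% / 21.45% = 0.5500
β_Zeller = 0.655 × 15.16% / 21.45% = 0.4629
β_P = Σ w_i β_i = 0.20×-0.2500 + 0.40×1.2017 + 0.24×0.5500 + 0.16×0.4629 = 0.6367
MRP = 10.35% − 2.77% = 7.58%
E(R_P) = R_f + β_P × MRP = 2.77% + 0.6367 × 7.58% = 7.60%

7.60%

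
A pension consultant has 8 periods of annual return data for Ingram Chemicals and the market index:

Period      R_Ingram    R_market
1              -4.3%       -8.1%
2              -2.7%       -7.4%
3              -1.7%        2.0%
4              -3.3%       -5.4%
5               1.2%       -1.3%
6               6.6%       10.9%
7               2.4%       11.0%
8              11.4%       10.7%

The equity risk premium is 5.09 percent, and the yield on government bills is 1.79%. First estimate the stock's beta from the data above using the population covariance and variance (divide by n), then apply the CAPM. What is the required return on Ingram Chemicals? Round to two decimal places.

Mean R_i = (-4.3 − 2.7 − 1.7 − 3.3 + 1.2 + 6.6 + 2.4 + 11.4) / 8 = 1.2000%
Mean R_m = (-8.1 − 7.4 + 2.0 − 5.4 − 1.3 + 10.9 + 11.0 + 10.7) / 8 = 1.5500%
Σ(R_i − R̄_i)(R_m − R̄_m) = 273.1100  ⇒  Cov = 273.1100 / 8 = 34.1388
Σ(R_m − R̄_m)² = 490.3000  ⇒  Var(R_m) = 490.3000 / 8 = 61.2875
β = Cov / Var(R_m) = 34.1388 / 61.2875 = 0.5570
E(R) = R_f + β × MRP = 1.79% + 0.5570 × 5.09% = 4.63%

4.63%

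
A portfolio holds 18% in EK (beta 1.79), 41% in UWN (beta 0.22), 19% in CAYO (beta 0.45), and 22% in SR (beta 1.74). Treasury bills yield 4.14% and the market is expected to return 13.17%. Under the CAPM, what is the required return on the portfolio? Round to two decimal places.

β_P = Σ w_i β_i = 0.18×1.79 + 0.41×0.22 + 0.19×0.45 + 0.22×1.74 = 0.8807
MRP = 13.17% − 4.14% = 9.03%
E(R_P) = R_f + β_P × MRP = 4.14% + 0.8807 × 9.03% = 12.09%

12.09%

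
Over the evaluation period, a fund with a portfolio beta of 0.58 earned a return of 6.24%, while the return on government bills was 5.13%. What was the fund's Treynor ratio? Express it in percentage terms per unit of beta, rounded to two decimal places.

Treynor = (R_P − R_f) / β_P = (6.24% − 5.13%) / 0.5800 = 1.11% / 0.5800 = 1.91%

1.91%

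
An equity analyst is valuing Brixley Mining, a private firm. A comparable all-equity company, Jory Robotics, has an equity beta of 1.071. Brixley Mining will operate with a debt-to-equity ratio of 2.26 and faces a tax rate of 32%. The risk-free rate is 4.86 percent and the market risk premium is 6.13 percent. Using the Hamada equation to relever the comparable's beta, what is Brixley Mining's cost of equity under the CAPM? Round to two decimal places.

β_L = β_U × [1 + (1 − t)(D/E)] = 1.071 × [1 + (1 − 0.32) × 2.26]
    = 1.071 × [1 + 0.68 × 2.26] = 1.071 × 2.5368 = 2.7169
E(R) = R_f + β_L × MRP = 4.86% + 2.7169 × 6.13% = 21.51%

21.51%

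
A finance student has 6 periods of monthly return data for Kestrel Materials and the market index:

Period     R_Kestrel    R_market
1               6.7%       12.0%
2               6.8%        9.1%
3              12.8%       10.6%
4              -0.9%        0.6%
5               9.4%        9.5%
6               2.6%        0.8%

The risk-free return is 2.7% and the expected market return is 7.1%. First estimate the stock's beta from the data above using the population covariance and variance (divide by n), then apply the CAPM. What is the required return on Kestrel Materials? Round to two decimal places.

Mean R_i = (6.7 + 6.8 + 12.8 − 0.9 + 9.4 + 2.6) / 6 = 6.2333%
Mean R_m = (12.0 + 9.1 + 10.6 + 0.6 + 9.5 + 0.8) / 6 = 7.1000%
Σ(R_i − R̄_i)(R_m − R̄_m) = 103.2600  ⇒  Cov = 103.2600 / 6 = 17.2100
Σ(R_m − R̄_m)² = 127.9600  ⇒  Var(R_m) = 127.9600 / 6 = 21.3267
β = Cov / Var(R_m) = 17.2100 / 21.3267 = 0.8070
MRP = 7.1% − 2.7% = 4.40%
E(R) = R_f + β × MRP = 2.7% + 0.8070 × 4.4% = 6.25%

6.25%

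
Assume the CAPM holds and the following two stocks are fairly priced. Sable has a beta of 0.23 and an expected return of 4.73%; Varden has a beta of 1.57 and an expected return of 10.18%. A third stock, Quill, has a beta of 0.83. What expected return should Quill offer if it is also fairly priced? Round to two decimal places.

7.17%

MRP (SML slope) = (10.18% − 4.73%) / (1.57 − 0.23) = 5.45% / 1.34 = 4.0672%
R_f (intercept) = 4.73% − 0.23 × 4.0672% = 3.7945%
E(R_Quill) = R_f + β × MRP = 3.7945% + 0.83 × 4.0672% = 7.17%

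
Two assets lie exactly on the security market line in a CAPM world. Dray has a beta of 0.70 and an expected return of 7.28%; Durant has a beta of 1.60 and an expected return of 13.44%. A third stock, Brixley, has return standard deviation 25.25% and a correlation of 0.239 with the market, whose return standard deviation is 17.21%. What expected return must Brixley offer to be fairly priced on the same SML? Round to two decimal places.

MRP = (13.44% − 7.28%) / (1.60 − 0.70) = 6.8444%
R_f = 7.28% − 0.70 × 6.8444% = 2.4889%
β_Brixley = ρ·σ_i/σ_m = 0.239 × 25.25 / 17.21 = 0.3507
E(R_Brixley) = R_f + β × MRP = 2.4889% + 0.3507 × 6.8444% = 4.89%

4.89%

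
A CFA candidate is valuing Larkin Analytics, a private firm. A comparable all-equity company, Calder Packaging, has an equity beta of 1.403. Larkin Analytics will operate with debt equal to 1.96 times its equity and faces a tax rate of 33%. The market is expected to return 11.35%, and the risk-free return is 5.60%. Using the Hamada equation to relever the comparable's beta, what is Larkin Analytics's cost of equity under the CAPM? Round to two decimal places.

β_L = β_U × [1 + (1 − t)(D/E)] = 1.403 × [1 + (1 − 0.33) × 1.96]
    = 1.403 × [1 + 0.67 × 1.96] = 1.403 × 2.3132 = 3.2454
MRP = 11.35% − 5.60% = 5.75%
E(R) = R_f + β_L × MRP = 5.60% + 3.2454 × 5.75% = 24.26%

24.26%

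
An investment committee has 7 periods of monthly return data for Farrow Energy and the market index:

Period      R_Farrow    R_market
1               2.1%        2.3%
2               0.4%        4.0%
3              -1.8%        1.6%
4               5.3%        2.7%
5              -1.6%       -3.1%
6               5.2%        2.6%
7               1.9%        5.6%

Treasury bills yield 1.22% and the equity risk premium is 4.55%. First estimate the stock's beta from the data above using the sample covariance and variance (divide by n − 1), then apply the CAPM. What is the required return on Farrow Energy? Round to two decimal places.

3.43%

Mean R_i = (2.1 + 0.4 − 1.8 + 5.3 − 1.6 + 5.2 + 1.9) / 7 = 1.6429%
Mean R_m = (2.3 + 4.0 + 1.6 + 2.7 − 3.1 + 2.6 + 5.6) / 7 = 2.2429%
Σ(R_i − R̄_i)(R_m − R̄_m) = 21.1871  ⇒  Cov = 21.1871 / 6 = 3.5312
Σ(R_m − R̄_m)² = 43.6571  ⇒  Var(R_m) = 43.6571 / 6 = 7.2762
β = Cov / Var(R_m) = 3.5312 / 7.2762 = 0.4853
E(R) = R_f + β × MRP = 1.22% + 0.4853 × 4.55% = 3.43%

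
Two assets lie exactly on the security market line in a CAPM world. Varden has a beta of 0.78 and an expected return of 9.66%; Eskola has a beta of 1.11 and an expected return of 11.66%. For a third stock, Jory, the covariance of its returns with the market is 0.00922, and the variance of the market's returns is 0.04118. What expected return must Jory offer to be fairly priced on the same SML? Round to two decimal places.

6.29%

MRP = (11.66% − 9.66%) / (1.11 − 0.78) = 6.0606%
R_f = 9.66% − 0.78 × 6.0606% = 4.9327%
β_Jory = Cov / Var(R_m) = 0.00922 / 0.04118 = 0.2239
E(R_Jory) = R_f + β × MRP = 4.9327% + 0.2239 × 6.0606% = 6.29%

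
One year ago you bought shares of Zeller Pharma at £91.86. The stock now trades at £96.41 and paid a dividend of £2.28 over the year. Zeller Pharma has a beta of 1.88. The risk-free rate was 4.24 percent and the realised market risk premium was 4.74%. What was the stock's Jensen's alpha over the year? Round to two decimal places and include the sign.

Realised HPR = (P1 + D1 − P0) / P0 = (96.41 + 2.28 − 91.86) / 91.86 = 6.83 / 91.86 = 7.4352%
CAPM required = R_f + β·MRP = 4.24% + 1.88 × 4.74% = 13.1512%
α = realised − required = 7.4352% − 13.1512% = -5.72%

-5.72%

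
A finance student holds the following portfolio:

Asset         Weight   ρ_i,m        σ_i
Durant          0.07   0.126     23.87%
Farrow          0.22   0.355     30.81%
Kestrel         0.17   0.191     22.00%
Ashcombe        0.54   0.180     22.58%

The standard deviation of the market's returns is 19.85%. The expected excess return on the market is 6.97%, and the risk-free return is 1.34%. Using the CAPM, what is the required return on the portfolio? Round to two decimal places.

β_Durant = 0.126 × 23.87% / 19.85% = 0.1515
β_Farrow = 0.355 × 30.81% / 19.85% = 0.5510
β_Kestrel = 0.191 × 22.00% / 19.85% = 0.2117
β_Ashcombe = 0.180 × 22.58% / 19.85% = 0.2048
β_P = Σ w_i β_i = 0.07×0.1515 + 0.22×0.5510 + 0.17×0.2117 + 0.54×0.2048 = 0.2784
E(R_P) = R_f + β_P × MRP = 1.34% + 0.2784 × 6.97% = 3.28%

3.28%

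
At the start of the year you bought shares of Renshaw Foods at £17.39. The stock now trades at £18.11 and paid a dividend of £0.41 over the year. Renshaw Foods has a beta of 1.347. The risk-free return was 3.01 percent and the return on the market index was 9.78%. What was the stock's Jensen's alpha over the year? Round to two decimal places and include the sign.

Realised HPR = (P1 + D1 − P0) / P0 = (18.11 + 0.41 − 17.39) / 17.39 = 1.13 / 17.39 = 6.4980%
MRP = 9.78% − 3.01% = 6.77%
CAPM required = R_f + β·MRP = 3.01% + 1.347 × 6.77% = 12.12919%
α = realised − required = 6.4980% − 12.12919% = -5.63%

-5.63%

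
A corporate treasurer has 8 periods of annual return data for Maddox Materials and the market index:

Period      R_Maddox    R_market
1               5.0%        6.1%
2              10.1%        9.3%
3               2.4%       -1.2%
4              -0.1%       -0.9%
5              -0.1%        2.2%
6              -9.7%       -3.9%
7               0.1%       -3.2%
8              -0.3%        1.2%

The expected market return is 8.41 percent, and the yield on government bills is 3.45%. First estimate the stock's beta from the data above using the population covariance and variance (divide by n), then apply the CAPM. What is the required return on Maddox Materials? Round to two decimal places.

8.53%

Mean R_i = (5.0 + 10.1 + 2.4 − 0.1 − 0.1 − 9.7 + 0.1 − 0.3) / 8 = 0.9250%
Mean R_m = (6.1 + 9.3 − 1.2 − 0.9 + 2.2 − 3.9 − 3.2 + 1.2) / 8 = 1.2000%
Σ(R_i − R̄_i)(R_m − R̄_m) = 149.6900  ⇒  Cov = 149.6900 / 8 = 18.7113
Σ(R_m − R̄_m)² = 146.1600  ⇒  Var(R_m) = 146.1600 / 8 = 18.2700
β = Cov / Var(R_m) = 18.7113 / 18.2700 = 1.0242
MRP = 8.41% − 3.45% = 4.96%
E(R) = R_f + β × MRP = 3.45% + 1.0242 × 4.96% = 8.53%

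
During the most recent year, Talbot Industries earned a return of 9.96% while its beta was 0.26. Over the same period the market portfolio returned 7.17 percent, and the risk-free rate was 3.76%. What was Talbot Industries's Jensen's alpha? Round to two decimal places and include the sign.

Market excess return = 7.17% − 3.76% = 3.41%
CAPM benchmark = R_f + β(R_m − R_f) = 3.76% + 0.26 × 3.41% = 4.6466%
α = actual − benchmark = 9.96% − 4.6466% = +5.31%

+5.31%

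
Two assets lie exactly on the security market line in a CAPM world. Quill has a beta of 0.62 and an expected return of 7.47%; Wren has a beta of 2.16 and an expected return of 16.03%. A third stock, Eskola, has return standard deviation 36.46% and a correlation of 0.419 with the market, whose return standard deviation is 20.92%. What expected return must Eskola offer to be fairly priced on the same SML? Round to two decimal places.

8.08%

MRP = (16.03% − 7.47%) / (2.16 − 0.62) = 5.5584%
R_f = 7.47% − 0.62 × 5.5584% = 4.0238%
β_Eskola = ρ·σ_i/σ_m = 0.419 × 36.46 / 20.92 = 0.7302
E(R_Eskola) = R_f + β × MRP = 4.0238% + 0.7302 × 5.5584% = 8.08%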